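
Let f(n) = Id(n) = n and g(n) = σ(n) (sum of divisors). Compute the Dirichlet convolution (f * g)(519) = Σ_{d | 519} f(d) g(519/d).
(Id * σ)(519) = 2429

Divisors of 519: [1, 3, 173, 519]. For each d | 519:
  d = 1: Id(1) · σ(519/1) = 1 · 696 = 696
  d = 3: Id(3) · σ(519/3) = 3 · 174 = 522
  d = 173: Id(173) · σ(519/173) = 173 · 4 = 692
  d = 519: Id(519) · σ(519/519) = 519 · 1 = 519
Summing: (Id * σ)(519) = 696 + 522 + 692 + 519 = 2429.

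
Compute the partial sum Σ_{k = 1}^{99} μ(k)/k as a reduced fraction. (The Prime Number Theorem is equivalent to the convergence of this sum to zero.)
Σ μ(k)/k = 11962644395524974654034383169459538/384261327324253070792183691221959345

Values of μ(k) for 1 ≤ k ≤ 99: μ(1) = 1, μ(2) = -1, μ(3) = -1, μ(5) = -1, μ(6) = 1, μ(7) = -1, μ(10) = 1, μ(11) = -1, μ(13) = -1, μ(14) = 1, μ(15) = 1, μ(17) = -1, μ(19) = -1, μ(21) = 1, μ(22) = 1, μ(23) = -1, μ(26) = 1, μ(29) = -1, μ(30) = -1, μ(31) = -1, μ(33) = 1, μ(34) = 1, μ(35) = 1, μ(37) = -1, μ(38) = 1, μ(39) = 1, μ(41) = -1, μ(42) = -1, μ(43) = -1, μ(46) = 1, μ(47) = -1, μ(51) = 1, μ(53) = -1, μ(55) = 1, μ(57) = 1, μ(58) = 1, μ(59) = -1, μ(61) = -1, μ(62) = 1, μ(65) = 1, μ(66) = -1, μ(67) = -1, μ(69) = 1, μ(70) = -1, μ(71) = -1, μ(73) = -1, μ(74) = 1, μ(77) = 1, μ(78) = -1, μ(79) = -1, μ(82) = 1, μ(83) = -1, μ(85) = 1, μ(86) = 1, μ(87) = 1, μ(89) = -1, μ(91) = 1, μ(93) = 1, μ(94) = 1, μ(95) = 1, μ(97) = -1, with μ = 0 on non-squarefree integers. Summing μ(k)/k for k where μ(k) ≠ 0 gives 11962644395524974654034383169459538/384261327324253070792183691221959345 ≈ 0.0311. (PNT ⟺ this sum → 0 as n → ∞.)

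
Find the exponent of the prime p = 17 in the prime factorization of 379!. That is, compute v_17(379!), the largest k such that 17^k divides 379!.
v_17(379!) = 23

Legendre's formula: v_p(n!) = Σ_{k ≥ 1} ⌊n / p^k⌋. For p = 17, n = 379, the terms are:
  ⌊379/17^1⌋ = ⌊379/17⌋ = 22
  ⌊379/17^2⌋ = ⌊379/289⌋ = 1
(the next term ⌊379/17^3⌋ = 0, terminating the sum). Summing: v_17(379!) = 22 + 1 = 23.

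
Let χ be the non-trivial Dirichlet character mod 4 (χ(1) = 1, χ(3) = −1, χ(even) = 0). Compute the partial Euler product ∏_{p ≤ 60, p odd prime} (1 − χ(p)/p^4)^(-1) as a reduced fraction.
∏ = 183445748413257490575399266073534557279290897400455519407927913/185496494900685179853577258476392044643206802826790649934643200

The odd primes p ≤ 60 are [3, 5, 7, 11, 13, 17, 19, 23, 29, 31, 37, 41, 43, 47, 53, 59]. For each, χ(p) = 1 if p ≡ 1 mod 4, χ(p) = −1 if p ≡ 3 mod 4. Taking (1 − χ(p)/p^4)^(-1) = p^4/(p^4 − χ(p)): (1 − (-1)/3^4)^(-1) · (1 − (1)/5^4)^(-1) · (1 − (-1)/7^4)^(-1) · (1 − (-1)/11^4)^(-1) · (1 − (1)/13^4)^(-1) · (1 − (1)/17^4)^(-1) · (1 − (-1)/19^4)^(-1) · (1 − (-1)/23^4)^(-1) · (1 − (1)/29^4)^(-1) · (1 − (-1)/31^4)^(-1) · (1 − (1)/37^4)^(-1) · (1 − (1)/41^4)^(-1) · (1 − (-1)/43^4)^(-1) · (1 − (-1)/47^4)^(-1) · (1 − (1)/53^4)^(-1) · (1 − (-1)/59^4)^(-1) = 183445748413257490575399266073534557279290897400455519407927913/185496494900685179853577258476392044643206802826790649934643200.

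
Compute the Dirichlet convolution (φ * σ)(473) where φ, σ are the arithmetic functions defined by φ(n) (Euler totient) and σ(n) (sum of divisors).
(φ * σ)(473) = 1892

Divisors of 473: [1, 11, 43, 473]. For each d | 473:
  d = 1: φ(1) · σ(473/1) = 1 · 528 = 528
  d = 11: φ(11) · σ(473/11) = 10 · 44 = 440
  d = 43: φ(43) · σ(473/43) = 42 · 12 = 504
  d = 473: φ(473) · σ(473/473) = 420 · 1 = 420
Summing: (φ * σ)(473) = 528 + 440 + 504 + 420 = 1892.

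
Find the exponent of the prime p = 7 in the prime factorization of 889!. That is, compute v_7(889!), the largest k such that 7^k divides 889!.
v_7(889!) = 147

Legendre's formula: v_p(n!) = Σ_{k ≥ 1} ⌊n / p^k⌋. For p = 7, n = 889, the terms are:
  ⌊889/7^1⌋ = ⌊889/7⌋ = 127
  ⌊889/7^2⌋ = ⌊889/49⌋ = 18
  ⌊889/7^3⌋ = ⌊889/343⌋ = 2
(the next term ⌊889/7^4⌋ = 0, terminating the sum). Summing: v_7(889!) = 127 + 18 + 2 = 147.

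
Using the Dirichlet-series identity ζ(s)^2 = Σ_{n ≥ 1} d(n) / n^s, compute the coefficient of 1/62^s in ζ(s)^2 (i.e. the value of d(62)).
d(62) = 4

ζ(s)^2 = (Σ 1/m^s)(Σ 1/k^s). The coefficient of 1/n^s in the product is the number of ordered pairs (m, k) with mk = n, which equals d(n). For n = 62, divisors are [1, 2, 31, 62], so d(62) = 4.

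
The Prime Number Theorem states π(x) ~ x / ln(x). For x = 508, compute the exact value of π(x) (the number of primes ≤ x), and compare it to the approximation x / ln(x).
π(508) = 96;  x/ln(x) ≈ 81.53;  relative error ≈ 15.07%.

Directly count primes up to 508: π(508) = 96. The PNT approximation gives 508/ln(508) ≈ 508/6.23048 ≈ 81.53. Relative error (π(x) − x/ln(x)) / π(x) ≈ 15.07%; the approximation is known to undercount slightly (Li(x) is a better estimate).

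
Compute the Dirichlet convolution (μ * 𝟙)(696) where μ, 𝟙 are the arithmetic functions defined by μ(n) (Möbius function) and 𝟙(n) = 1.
(μ * 𝟙)(696) = 0

Divisors of 696: [1, 2, 3, 4, 6, 8, 12, 24, 29, 58, 87, 116, 174, 232, 348, 696]. For each d | 696:
  d = 1: μ(1) · 𝟙(696/1) = 1 · 1 = 1
  d = 2: μ(2) · 𝟙(696/2) = -1 · 1 = -1
  d = 3: μ(3) · 𝟙(696/3) = -1 · 1 = -1
  d = 4: μ(4) · 𝟙(696/4) = 0 · 1 = 0
  d = 6: μ(6) · 𝟙(696/6) = 1 · 1 = 1
  d = 8: μ(8) · 𝟙(696/8) = 0 · 1 = 0
  d = 12: μ(12) · 𝟙(696/12) = 0 · 1 = 0
  d = 24: μ(24) · 𝟙(696/24) = 0 · 1 = 0
  d = 29: μ(29) · 𝟙(696/29) = -1 · 1 = -1
  d = 58: μ(58) · 𝟙(696/58) = 1 · 1 = 1
  d = 87: μ(87) · 𝟙(696/87) = 1 · 1 = 1
  d = 116: μ(116) · 𝟙(696/116) = 0 · 1 = 0
  d = 174: μ(174) · 𝟙(696/174) = -1 · 1 = -1
  d = 232: μ(232) · 𝟙(696/232) = 0 · 1 = 0
  d = 348: μ(348) · 𝟙(696/348) = 0 · 1 = 0
  d = 696: μ(696) · 𝟙(696/696) = 0 · 1 = 0
Summing: (μ * 𝟙)(696) = 1 + -1 + -1 + 0 + 1 + 0 + 0 + 0 + -1 + 1 + 1 + 0 + -1 + 0 + 0 + 0 = 0.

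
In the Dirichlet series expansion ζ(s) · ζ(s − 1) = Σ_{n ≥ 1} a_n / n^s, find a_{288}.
σ(288) = 819

In the product (Σ m^0/m^s)(Σ k / k^s) = Σ (Σ_{d | n} d) / n^s, the coefficient of 1/n^s is σ(n) = Σ_{d | n} d. For n = 288, divisors are [1, 2, 3, 4, 6, 8, 9, 12, 16, 18, 24, 32, 36, 48, 72, 96, 144, 288]; summing: σ(288) = 819.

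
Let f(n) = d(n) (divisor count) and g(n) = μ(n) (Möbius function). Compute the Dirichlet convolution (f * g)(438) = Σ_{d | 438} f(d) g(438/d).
(d * μ)(438) = 1

Divisors of 438: [1, 2, 3, 6, 73, 146, 219, 438]. For each d | 438:
  d = 1: d(1) · μ(438/1) = 1 · -1 = -1
  d = 2: d(2) · μ(438/2) = 2 · 1 = 2
  d = 3: d(3) · μ(438/3) = 2 · 1 = 2
  d = 6: d(6) · μ(438/6) = 4 · -1 = -4
  d = 73: d(73) · μ(438/73) = 2 · 1 = 2
  d = 146: d(146) · μ(438/146) = 4 · -1 = -4
  d = 219: d(219) · μ(438/219) = 4 · -1 = -4
  d = 438: d(438) · μ(438/438) = 8 · 1 = 8
Summing: (d * μ)(438) = -1 + 2 + 2 + -4 + 2 + -4 + -4 + 8 = 1.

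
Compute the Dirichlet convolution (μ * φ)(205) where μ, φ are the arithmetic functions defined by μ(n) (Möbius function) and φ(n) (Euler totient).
(μ * φ)(205) = 117

Divisors of 205: [1, 5, 41, 205]. For each d | 205:
  d = 1: μ(1) · φ(205/1) = 1 · 160 = 160
  d = 5: μ(5) · φ(205/5) = -1 · 40 = -40
  d = 41: μ(41) · φ(205/41) = -1 · 4 = -4
  d = 205: μ(205) · φ(205/205) = 1 · 1 = 1
Summing: (μ * φ)(205) = 160 + -40 + -4 + 1 = 117.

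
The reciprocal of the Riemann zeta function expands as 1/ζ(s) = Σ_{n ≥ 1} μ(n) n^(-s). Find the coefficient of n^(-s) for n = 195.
μ(195) = -1

Factor n = 195 = 3 · 5 · 13. μ(n) = 0 if any exponent ≥ 2 (not squarefree); otherwise μ(n) = (−1)^{ω(n)} where ω(n) is the number of distinct prime factors. Applying: μ(195) = -1.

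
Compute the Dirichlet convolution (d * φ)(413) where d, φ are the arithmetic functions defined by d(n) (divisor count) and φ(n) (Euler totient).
(d * φ)(413) = 480

Divisors of 413: [1, 7, 59, 413]. For each d | 413:
  d = 1: d(1) · φ(413/1) = 1 · 348 = 348
  d = 7: d(7) · φ(413/7) = 2 · 58 = 116
  d = 59: d(59) · φ(413/59) = 2 · 6 = 12
  d = 413: d(413) · φ(413/413) = 4 · 1 = 4
Summing: (d * φ)(413) = 348 + 116 + 12 + 4 = 480.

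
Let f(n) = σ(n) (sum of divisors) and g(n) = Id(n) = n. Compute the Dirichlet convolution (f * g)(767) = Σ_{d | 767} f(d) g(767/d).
(σ * Id)(767) = 3213

Divisors of 767: [1, 13, 59, 767]. For each d | 767:
  d = 1: σ(1) · Id(767/1) = 1 · 767 = 767
  d = 13: σ(13) · Id(767/13) = 14 · 59 = 826
  d = 59: σ(59) · Id(767/59) = 60 · 13 = 780
  d = 767: σ(767) · Id(767/767) = 840 · 1 = 840
Summing: (σ * Id)(767) = 767 + 826 + 780 + 840 = 3213.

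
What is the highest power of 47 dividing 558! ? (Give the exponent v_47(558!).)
v_47(558!) = 11

Legendre's formula: v_p(n!) = Σ_{k ≥ 1} ⌊n / p^k⌋. For p = 47, n = 558, the terms are:
  ⌊558/47^1⌋ = ⌊558/47⌋ = 11
(the next term ⌊558/47^2⌋ = 0, terminating the sum). Summing: v_47(558!) = 11 = 11.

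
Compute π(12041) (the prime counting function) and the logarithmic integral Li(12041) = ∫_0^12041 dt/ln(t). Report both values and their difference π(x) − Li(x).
π(12041) = 1442;  Li(12041) ≈ 1465.46;  π(x) − Li(x) ≈ -23.46.

Direct count of primes ≤ 12041 gives π(12041) = 1442. Numerical evaluation of the logarithmic integral gives Li(12041) ≈ 1465.46. The difference π(x) − Li(x) ≈ -23.46 is typically negative for small/moderate x (Li(x) overestimates), though Littlewood's theorem shows this sign changes infinitely often.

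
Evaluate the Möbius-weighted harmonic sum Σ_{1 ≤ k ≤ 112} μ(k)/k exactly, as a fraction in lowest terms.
Σ μ(k)/k = -678316192822146162262092815134314936522301/39962142402550705168325165981723972810713890

Values of μ(k) for 1 ≤ k ≤ 112: μ(1) = 1, μ(2) = -1, μ(3) = -1, μ(5) = -1, μ(6) = 1, μ(7) = -1, μ(10) = 1, μ(11) = -1, μ(13) = -1, μ(14) = 1, μ(15) = 1, μ(17) = -1, μ(19) = -1, μ(21) = 1, μ(22) = 1, μ(23) = -1, μ(26) = 1, μ(29) = -1, μ(30) = -1, μ(31) = -1, μ(33) = 1, μ(34) = 1, μ(35) = 1, μ(37) = -1, μ(38) = 1, μ(39) = 1, μ(41) = -1, μ(42) = -1, μ(43) = -1, μ(46) = 1, μ(47) = -1, μ(51) = 1, μ(53) = -1, μ(55) = 1, μ(57) = 1, μ(58) = 1, μ(59) = -1, μ(61) = -1, μ(62) = 1, μ(65) = 1, μ(66) = -1, μ(67) = -1, μ(69) = 1, μ(70) = -1, μ(71) = -1, μ(73) = -1, μ(74) = 1, μ(77) = 1, μ(78) = -1, μ(79) = -1, μ(82) = 1, μ(83) = -1, μ(85) = 1, μ(86) = 1, μ(87) = 1, μ(89) = -1, μ(91) = 1, μ(93) = 1, μ(94) = 1, μ(95) = 1, μ(97) = -1, μ(101) = -1, μ(102) = -1, μ(103) = -1, μ(105) = -1, μ(106) = 1, μ(107) = -1, μ(109) = -1, μ(110) = -1, μ(111) = 1, with μ = 0 on non-squarefree integers. Summing μ(k)/k for k where μ(k) ≠ 0 gives -678316192822146162262092815134314936522301/39962142402550705168325165981723972810713890 ≈ -0.0170. (PNT ⟺ this sum → 0 as n → ∞.)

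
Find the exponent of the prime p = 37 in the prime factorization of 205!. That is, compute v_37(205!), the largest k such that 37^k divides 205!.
v_37(205!) = 5

Legendre's formula: v_p(n!) = Σ_{k ≥ 1} ⌊n / p^k⌋. For p = 37, n = 205, the terms are:
  ⌊205/37^1⌋ = ⌊205/37⌋ = 5
(the next term ⌊205/37^2⌋ = 0, terminating the sum). Summing: v_37(205!) = 5 = 5.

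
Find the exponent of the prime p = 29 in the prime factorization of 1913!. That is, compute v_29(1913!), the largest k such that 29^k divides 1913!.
v_29(1913!) = 67

Legendre's formula: v_p(n!) = Σ_{k ≥ 1} ⌊n / p^k⌋. For p = 29, n = 1913, the terms are:
  ⌊1913/29^1⌋ = ⌊1913/29⌋ = 65
  ⌊1913/29^2⌋ = ⌊1913/841⌋ = 2
(the next term ⌊1913/29^3⌋ = 0, terminating the sum). Summing: v_29(1913!) = 65 + 2 = 67.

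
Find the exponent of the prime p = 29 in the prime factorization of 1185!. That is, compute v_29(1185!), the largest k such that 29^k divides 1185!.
v_29(1185!) = 41

Legendre's formula: v_p(n!) = Σ_{k ≥ 1} ⌊n / p^k⌋. For p = 29, n = 1185, the terms are:
  ⌊1185/29^1⌋ = ⌊1185/29⌋ = 40
  ⌊1185/29^2⌋ = ⌊1185/841⌋ = 1
(the next term ⌊1185/29^3⌋ = 0, terminating the sum). Summing: v_29(1185!) = 40 + 1 = 41.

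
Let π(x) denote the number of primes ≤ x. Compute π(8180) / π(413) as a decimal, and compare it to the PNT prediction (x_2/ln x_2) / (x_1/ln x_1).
π(8180)/π(413) = 1027/80 ≈ 12.8375;  PNT prediction ≈ 13.2419.

π(413) = 80 and π(8180) = 1027, so π(8180)/π(413) ≈ 12.8375. The PNT-predicted ratio is (8180/ln(8180)) / (413/ln(413)) ≈ 13.2419. The two agree to within a few percent, as expected.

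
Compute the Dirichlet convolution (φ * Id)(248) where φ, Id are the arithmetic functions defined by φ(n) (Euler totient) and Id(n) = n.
(φ * Id)(248) = 1220

Divisors of 248: [1, 2, 4, 8, 31, 62, 124, 248]. For each d | 248:
  d = 1: φ(1) · Id(248/1) = 1 · 248 = 248
  d = 2: φ(2) · Id(248/2) = 1 · 124 = 124
  d = 4: φ(4) · Id(248/4) = 2 · 62 = 124
  d = 8: φ(8) · Id(248/8) = 4 · 31 = 124
  d = 31: φ(31) · Id(248/31) = 30 · 8 = 240
  d = 62: φ(62) · Id(248/62) = 30 · 4 = 120
  d = 124: φ(124) · Id(248/124) = 60 · 2 = 120
  d = 248: φ(248) · Id(248/248) = 120 · 1 = 120
Summing: (φ * Id)(248) = 248 + 124 + 124 + 124 + 240 + 120 + 120 + 120 = 1220.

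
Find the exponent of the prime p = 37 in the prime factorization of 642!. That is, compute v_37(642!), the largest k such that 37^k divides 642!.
v_37(642!) = 17

Legendre's formula: v_p(n!) = Σ_{k ≥ 1} ⌊n / p^k⌋. For p = 37, n = 642, the terms are:
  ⌊642/37^1⌋ = ⌊642/37⌋ = 17
(the next term ⌊642/37^2⌋ = 0, terminating the sum). Summing: v_37(642!) = 17 = 17.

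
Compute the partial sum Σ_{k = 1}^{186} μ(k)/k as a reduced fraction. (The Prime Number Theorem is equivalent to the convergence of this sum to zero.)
Σ μ(k)/k = -55904716700650094585757261442743547013594163990986855470571201859213527/5397346292805549782720214077673687806275517530364350655459511599582614290

Values of μ(k) for 1 ≤ k ≤ 186: μ(1) = 1, μ(2) = -1, μ(3) = -1, μ(5) = -1, μ(6) = 1, μ(7) = -1, μ(10) = 1, μ(11) = -1, μ(13) = -1, μ(14) = 1, μ(15) = 1, μ(17) = -1, μ(19) = -1, μ(21) = 1, μ(22) = 1, μ(23) = -1, μ(26) = 1, μ(29) = -1, μ(30) = -1, μ(31) = -1, μ(33) = 1, μ(34) = 1, μ(35) = 1, μ(37) = -1, μ(38) = 1, μ(39) = 1, μ(41) = -1, μ(42) = -1, μ(43) = -1, μ(46) = 1, μ(47) = -1, μ(51) = 1, μ(53) = -1, μ(55) = 1, μ(57) = 1, μ(58) = 1, μ(59) = -1, μ(61) = -1, μ(62) = 1, μ(65) = 1, μ(66) = -1, μ(67) = -1, μ(69) = 1, μ(70) = -1, μ(71) = -1, μ(73) = -1, μ(74) = 1, μ(77) = 1, μ(78) = -1, μ(79) = -1, μ(82) = 1, μ(83) = -1, μ(85) = 1, μ(86) = 1, μ(87) = 1, μ(89) = -1, μ(91) = 1, μ(93) = 1, μ(94) = 1, μ(95) = 1, μ(97) = -1, μ(101) = -1, μ(102) = -1, μ(103) = -1, μ(105) = -1, μ(106) = 1, μ(107) = -1, μ(109) = -1, μ(110) = -1, μ(111) = 1, μ(113) = -1, μ(114) = -1, μ(115) = 1, μ(118) = 1, μ(119) = 1, μ(122) = 1, μ(123) = 1, μ(127) = -1, μ(129) = 1, μ(130) = -1, μ(131) = -1, μ(133) = 1, μ(134) = 1, μ(137) = -1, μ(138) = -1, μ(139) = -1, μ(141) = 1, μ(142) = 1, μ(143) = 1, μ(145) = 1, μ(146) = 1, μ(149) = -1, μ(151) = -1, μ(154) = -1, μ(155) = 1, μ(157) = -1, μ(158) = 1, μ(159) = 1, μ(161) = 1, μ(163) = -1, μ(165) = -1, μ(166) = 1, μ(167) = -1, μ(170) = -1, μ(173) = -1, μ(174) = -1, μ(177) = 1, μ(178) = 1, μ(179) = -1, μ(181) = -1, μ(182) = -1, μ(183) = 1, μ(185) = 1, μ(186) = -1, with μ = 0 on non-squarefree integers. Summing μ(k)/k for k where μ(k) ≠ 0 gives -55904716700650094585757261442743547013594163990986855470571201859213527/5397346292805549782720214077673687806275517530364350655459511599582614290 ≈ -0.0104. (PNT ⟺ this sum → 0 as n → ∞.)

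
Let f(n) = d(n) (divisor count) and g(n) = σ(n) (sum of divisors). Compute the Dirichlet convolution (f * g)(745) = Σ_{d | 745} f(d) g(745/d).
(d * σ)(745) = 1216

Divisors of 745: [1, 5, 149, 745]. For each d | 745:
  d = 1: d(1) · σ(745/1) = 1 · 900 = 900
  d = 5: d(5) · σ(745/5) = 2 · 150 = 300
  d = 149: d(149) · σ(745/149) = 2 · 6 = 12
  d = 745: d(745) · σ(745/745) = 4 · 1 = 4
Summing: (d * σ)(745) = 900 + 300 + 12 + 4 = 1216.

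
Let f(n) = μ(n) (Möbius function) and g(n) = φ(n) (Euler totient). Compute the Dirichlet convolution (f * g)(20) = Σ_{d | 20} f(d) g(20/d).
(μ * φ)(20) = 3

Divisors of 20: [1, 2, 4, 5, 10, 20]. For each d | 20:
  d = 1: μ(1) · φ(20/1) = 1 · 8 = 8
  d = 2: μ(2) · φ(20/2) = -1 · 4 = -4
  d = 4: μ(4) · φ(20/4) = 0 · 4 = 0
  d = 5: μ(5) · φ(20/5) = -1 · 2 = -2
  d = 10: μ(10) · φ(20/10) = 1 · 1 = 1
  d = 20: μ(20) · φ(20/20) = 0 · 1 = 0
Summing: (μ * φ)(20) = 8 + -4 + 0 + -2 + 1 + 0 = 3.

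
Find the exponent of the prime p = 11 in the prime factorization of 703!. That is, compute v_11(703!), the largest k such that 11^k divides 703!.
v_11(703!) = 68

Legendre's formula: v_p(n!) = Σ_{k ≥ 1} ⌊n / p^k⌋. For p = 11, n = 703, the terms are:
  ⌊703/11^1⌋ = ⌊703/11⌋ = 63
  ⌊703/11^2⌋ = ⌊703/121⌋ = 5
(the next term ⌊703/11^3⌋ = 0, terminating the sum). Summing: v_11(703!) = 63 + 5 = 68.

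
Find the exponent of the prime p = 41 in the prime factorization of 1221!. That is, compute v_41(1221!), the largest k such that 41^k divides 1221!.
v_41(1221!) = 29

Legendre's formula: v_p(n!) = Σ_{k ≥ 1} ⌊n / p^k⌋. For p = 41, n = 1221, the terms are:
  ⌊1221/41^1⌋ = ⌊1221/41⌋ = 29
(the next term ⌊1221/41^2⌋ = 0, terminating the sum). Summing: v_41(1221!) = 29 = 29.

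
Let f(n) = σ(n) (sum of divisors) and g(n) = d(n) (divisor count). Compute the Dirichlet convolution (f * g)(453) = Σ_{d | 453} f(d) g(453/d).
(σ * d)(453) = 924

Divisors of 453: [1, 3, 151, 453]. For each d | 453:
  d = 1: σ(1) · d(453/1) = 1 · 4 = 4
  d = 3: σ(3) · d(453/3) = 4 · 2 = 8
  d = 151: σ(151) · d(453/151) = 152 · 2 = 304
  d = 453: σ(453) · d(453/453) = 608 · 1 = 608
Summing: (σ * d)(453) = 4 + 8 + 304 + 608 = 924.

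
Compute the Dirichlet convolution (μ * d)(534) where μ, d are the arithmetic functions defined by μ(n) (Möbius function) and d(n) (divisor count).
(μ * d)(534) = 1

Divisors of 534: [1, 2, 3, 6, 89, 178, 267, 534]. For each d | 534:
  d = 1: μ(1) · d(534/1) = 1 · 8 = 8
  d = 2: μ(2) · d(534/2) = -1 · 4 = -4
  d = 3: μ(3) · d(534/3) = -1 · 4 = -4
  d = 6: μ(6) · d(534/6) = 1 · 2 = 2
  d = 89: μ(89) · d(534/89) = -1 · 4 = -4
  d = 178: μ(178) · d(534/178) = 1 · 2 = 2
  d = 267: μ(267) · d(534/267) = 1 · 2 = 2
  d = 534: μ(534) · d(534/534) = -1 · 1 = -1
Summing: (μ * d)(534) = 8 + -4 + -4 + 2 + -4 + 2 + 2 + -1 = 1.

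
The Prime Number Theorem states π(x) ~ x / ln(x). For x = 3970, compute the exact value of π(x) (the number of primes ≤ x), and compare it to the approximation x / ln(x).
π(3970) = 549;  x/ln(x) ≈ 479.09;  relative error ≈ 12.73%.

Directly count primes up to 3970: π(3970) = 549. The PNT approximation gives 3970/ln(3970) ≈ 3970/8.28652 ≈ 479.09. Relative error (π(x) − x/ln(x)) / π(x) ≈ 12.73%; the approximation is known to undercount slightly (Li(x) is a better estimate).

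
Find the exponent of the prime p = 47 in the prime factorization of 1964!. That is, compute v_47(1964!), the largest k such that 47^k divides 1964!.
v_47(1964!) = 41

Legendre's formula: v_p(n!) = Σ_{k ≥ 1} ⌊n / p^k⌋. For p = 47, n = 1964, the terms are:
  ⌊1964/47^1⌋ = ⌊1964/47⌋ = 41
(the next term ⌊1964/47^2⌋ = 0, terminating the sum). Summing: v_47(1964!) = 41 = 41.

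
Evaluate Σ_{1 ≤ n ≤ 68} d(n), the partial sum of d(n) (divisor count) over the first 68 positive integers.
Σ_{n ≤ 68} d(n) = 300

Compute d(n) for each 1 ≤ n ≤ 68: d(1) = 1, d(2) = 2, d(3) = 2, d(4) = 3, d(5) = 2, d(6) = 4, d(7) = 2, d(8) = 4, d(9) = 3, d(10) = 4, d(11) = 2, d(12) = 6, d(13) = 2, d(14) = 4, d(15) = 4, d(16) = 5, d(17) = 2, d(18) = 6, d(19) = 2, d(20) = 6, d(21) = 4, d(22) = 4, d(23) = 2, d(24) = 8, d(25) = 3, d(26) = 4, d(27) = 4, d(28) = 6, d(29) = 2, d(30) = 8, d(31) = 2, d(32) = 6, d(33) = 4, d(34) = 4, d(35) = 4, d(36) = 9, d(37) = 2, d(38) = 4, d(39) = 4, d(40) = 8, d(41) = 2, d(42) = 8, d(43) = 2, d(44) = 6, d(45) = 6, d(46) = 4, d(47) = 2, d(48) = 10, d(49) = 3, d(50) = 6, d(51) = 4, d(52) = 6, d(53) = 2, d(54) = 8, d(55) = 4, d(56) = 8, d(57) = 4, d(58) = 4, d(59) = 2, d(60) = 12, d(61) = 2, d(62) = 4, d(63) = 6, d(64) = 7, d(65) = 4, d(66) = 8, d(67) = 2, d(68) = 6. Summing all 68 values: 300. (Dirichlet's divisor formula: Σ_{n ≤ x} d(n) = x ln(x) + (2γ − 1) x + O(√x). For x = 68, the asymptotic estimate is ≈ 297.43.)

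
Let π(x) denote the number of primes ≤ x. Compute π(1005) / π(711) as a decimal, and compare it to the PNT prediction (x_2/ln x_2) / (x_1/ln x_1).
π(1005)/π(711) = 168/127 ≈ 1.3228;  PNT prediction ≈ 1.3427.

π(711) = 127 and π(1005) = 168, so π(1005)/π(711) ≈ 1.3228. The PNT-predicted ratio is (1005/ln(1005)) / (711/ln(711)) ≈ 1.3427. The two agree to within a few percent, as expected.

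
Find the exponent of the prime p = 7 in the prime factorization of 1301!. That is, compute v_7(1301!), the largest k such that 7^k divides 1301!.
v_7(1301!) = 214

Legendre's formula: v_p(n!) = Σ_{k ≥ 1} ⌊n / p^k⌋. For p = 7, n = 1301, the terms are:
  ⌊1301/7^1⌋ = ⌊1301/7⌋ = 185
  ⌊1301/7^2⌋ = ⌊1301/49⌋ = 26
  ⌊1301/7^3⌋ = ⌊1301/343⌋ = 3
(the next term ⌊1301/7^4⌋ = 0, terminating the sum). Summing: v_7(1301!) = 185 + 26 + 3 = 214.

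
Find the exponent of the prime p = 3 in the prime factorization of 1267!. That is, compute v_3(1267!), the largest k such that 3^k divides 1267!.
v_3(1267!) = 629

Legendre's formula: v_p(n!) = Σ_{k ≥ 1} ⌊n / p^k⌋. For p = 3, n = 1267, the terms are:
  ⌊1267/3^1⌋ = ⌊1267/3⌋ = 422
  ⌊1267/3^2⌋ = ⌊1267/9⌋ = 140
  ⌊1267/3^3⌋ = ⌊1267/27⌋ = 46
  ⌊1267/3^4⌋ = ⌊1267/81⌋ = 15
  ⌊1267/3^5⌋ = ⌊1267/243⌋ = 5
  ⌊1267/3^6⌋ = ⌊1267/729⌋ = 1
(the next term ⌊1267/3^7⌋ = 0, terminating the sum). Summing: v_3(1267!) = 422 + 140 + 46 + 15 + 5 + 1 = 629.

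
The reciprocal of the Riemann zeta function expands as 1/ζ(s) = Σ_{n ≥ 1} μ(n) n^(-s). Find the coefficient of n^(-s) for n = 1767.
μ(1767) = -1

Factor n = 1767 = 3 · 19 · 31. μ(n) = 0 if any exponent ≥ 2 (not squarefree); otherwise μ(n) = (−1)^{ω(n)} where ω(n) is the number of distinct prime factors. Applying: μ(1767) = -1.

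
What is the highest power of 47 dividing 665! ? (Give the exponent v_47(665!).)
v_47(665!) = 14

Legendre's formula: v_p(n!) = Σ_{k ≥ 1} ⌊n / p^k⌋. For p = 47, n = 665, the terms are:
  ⌊665/47^1⌋ = ⌊665/47⌋ = 14
(the next term ⌊665/47^2⌋ = 0, terminating the sum). Summing: v_47(665!) = 14 = 14.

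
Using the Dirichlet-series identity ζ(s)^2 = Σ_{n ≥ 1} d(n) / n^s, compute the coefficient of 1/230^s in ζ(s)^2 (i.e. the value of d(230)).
d(230) = 8

ζ(s)^2 = (Σ 1/m^s)(Σ 1/k^s). The coefficient of 1/n^s in the product is the number of ordered pairs (m, k) with mk = n, which equals d(n). For n = 230, divisors are [1, 2, 5, 10, 23, 46, 115, 230], so d(230) = 8.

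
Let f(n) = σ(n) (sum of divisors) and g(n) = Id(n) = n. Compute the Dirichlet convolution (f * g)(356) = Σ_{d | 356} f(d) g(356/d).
(σ * Id)(356) = 3043

Divisors of 356: [1, 2, 4, 89, 178, 356]. For each d | 356:
  d = 1: σ(1) · Id(356/1) = 1 · 356 = 356
  d = 2: σ(2) · Id(356/2) = 3 · 178 = 534
  d = 4: σ(4) · Id(356/4) = 7 · 89 = 623
  d = 89: σ(89) · Id(356/89) = 90 · 4 = 360
  d = 178: σ(178) · Id(356/178) = 270 · 2 = 540
  d = 356: σ(356) · Id(356/356) = 630 · 1 = 630
Summing: (σ * Id)(356) = 356 + 534 + 623 + 360 + 540 + 630 = 3043.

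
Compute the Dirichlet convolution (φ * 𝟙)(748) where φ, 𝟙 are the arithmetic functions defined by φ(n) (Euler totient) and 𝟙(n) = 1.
(φ * 𝟙)(748) = 748

Divisors of 748: [1, 2, 4, 11, 17, 22, 34, 44, 68, 187, 374, 748]. For each d | 748:
  d = 1: φ(1) · 𝟙(748/1) = 1 · 1 = 1
  d = 2: φ(2) · 𝟙(748/2) = 1 · 1 = 1
  d = 4: φ(4) · 𝟙(748/4) = 2 · 1 = 2
  d = 11: φ(11) · 𝟙(748/11) = 10 · 1 = 10
  d = 17: φ(17) · 𝟙(748/17) = 16 · 1 = 16
  d = 22: φ(22) · 𝟙(748/22) = 10 · 1 = 10
  d = 34: φ(34) · 𝟙(748/34) = 16 · 1 = 16
  d = 44: φ(44) · 𝟙(748/44) = 20 · 1 = 20
  d = 68: φ(68) · 𝟙(748/68) = 32 · 1 = 32
  d = 187: φ(187) · 𝟙(748/187) = 160 · 1 = 160
  d = 374: φ(374) · 𝟙(748/374) = 160 · 1 = 160
  d = 748: φ(748) · 𝟙(748/748) = 320 · 1 = 320
Summing: (φ * 𝟙)(748) = 1 + 1 + 2 + 10 + 16 + 10 + 16 + 20 + 32 + 160 + 160 + 320 = 748.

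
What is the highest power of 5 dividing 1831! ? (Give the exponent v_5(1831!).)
v_5(1831!) = 455

Legendre's formula: v_p(n!) = Σ_{k ≥ 1} ⌊n / p^k⌋. For p = 5, n = 1831, the terms are:
  ⌊1831/5^1⌋ = ⌊1831/5⌋ = 366
  ⌊1831/5^2⌋ = ⌊1831/25⌋ = 73
  ⌊1831/5^3⌋ = ⌊1831/125⌋ = 14
  ⌊1831/5^4⌋ = ⌊1831/625⌋ = 2
(the next term ⌊1831/5^5⌋ = 0, terminating the sum). Summing: v_5(1831!) = 366 + 73 + 14 + 2 = 455.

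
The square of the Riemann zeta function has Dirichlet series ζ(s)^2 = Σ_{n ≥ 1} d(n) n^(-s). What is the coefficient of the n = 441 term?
d(441) = 9

ζ(s)^2 = (Σ 1/m^s)(Σ 1/k^s). The coefficient of 1/n^s in the product is the number of ordered pairs (m, k) with mk = n, which equals d(n). For n = 441, divisors are [1, 3, 7, 9, 21, 49, 63, 147, 441], so d(441) = 9.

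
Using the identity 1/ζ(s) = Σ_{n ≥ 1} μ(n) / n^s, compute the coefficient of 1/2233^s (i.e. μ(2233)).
μ(2233) = -1

Factor n = 2233 = 7 · 11 · 29. μ(n) = 0 if any exponent ≥ 2 (not squarefree); otherwise μ(n) = (−1)^{ω(n)} where ω(n) is the number of distinct prime factors. Applying: μ(2233) = -1.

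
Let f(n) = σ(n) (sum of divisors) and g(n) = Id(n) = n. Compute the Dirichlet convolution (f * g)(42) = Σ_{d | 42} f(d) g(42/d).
(σ * Id)(42) = 525

Divisors of 42: [1, 2, 3, 6, 7, 14, 21, 42]. For each d | 42:
  d = 1: σ(1) · Id(42/1) = 1 · 42 = 42
  d = 2: σ(2) · Id(42/2) = 3 · 21 = 63
  d = 3: σ(3) · Id(42/3) = 4 · 14 = 56
  d = 6: σ(6) · Id(42/6) = 12 · 7 = 84
  d = 7: σ(7) · Id(42/7) = 8 · 6 = 48
  d = 14: σ(14) · Id(42/14) = 24 · 3 = 72
  d = 21: σ(21) · Id(42/21) = 32 · 2 = 64
  d = 42: σ(42) · Id(42/42) = 96 · 1 = 96
Summing: (σ * Id)(42) = 42 + 63 + 56 + 84 + 48 + 72 + 64 + 96 = 525.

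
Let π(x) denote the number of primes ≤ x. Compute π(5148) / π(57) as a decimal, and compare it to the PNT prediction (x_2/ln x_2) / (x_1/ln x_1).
π(5148)/π(57) = 686/16 ≈ 42.8750;  PNT prediction ≈ 42.7259.

π(57) = 16 and π(5148) = 686, so π(5148)/π(57) ≈ 42.8750. The PNT-predicted ratio is (5148/ln(5148)) / (57/ln(57)) ≈ 42.7259. The two agree to within a few percent, as expected.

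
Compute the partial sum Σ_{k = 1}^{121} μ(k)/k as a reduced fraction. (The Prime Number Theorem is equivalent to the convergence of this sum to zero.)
Σ μ(k)/k = -57036343158881297864991132838495688289960443/6322010928083521557629041258308732498654937398

Values of μ(k) for 1 ≤ k ≤ 121: μ(1) = 1, μ(2) = -1, μ(3) = -1, μ(5) = -1, μ(6) = 1, μ(7) = -1, μ(10) = 1, μ(11) = -1, μ(13) = -1, μ(14) = 1, μ(15) = 1, μ(17) = -1, μ(19) = -1, μ(21) = 1, μ(22) = 1, μ(23) = -1, μ(26) = 1, μ(29) = -1, μ(30) = -1, μ(31) = -1, μ(33) = 1, μ(34) = 1, μ(35) = 1, μ(37) = -1, μ(38) = 1, μ(39) = 1, μ(41) = -1, μ(42) = -1, μ(43) = -1, μ(46) = 1, μ(47) = -1, μ(51) = 1, μ(53) = -1, μ(55) = 1, μ(57) = 1, μ(58) = 1, μ(59) = -1, μ(61) = -1, μ(62) = 1, μ(65) = 1, μ(66) = -1, μ(67) = -1, μ(69) = 1, μ(70) = -1, μ(71) = -1, μ(73) = -1, μ(74) = 1, μ(77) = 1, μ(78) = -1, μ(79) = -1, μ(82) = 1, μ(83) = -1, μ(85) = 1, μ(86) = 1, μ(87) = 1, μ(89) = -1, μ(91) = 1, μ(93) = 1, μ(94) = 1, μ(95) = 1, μ(97) = -1, μ(101) = -1, μ(102) = -1, μ(103) = -1, μ(105) = -1, μ(106) = 1, μ(107) = -1, μ(109) = -1, μ(110) = -1, μ(111) = 1, μ(113) = -1, μ(114) = -1, μ(115) = 1, μ(118) = 1, μ(119) = 1, with μ = 0 on non-squarefree integers. Summing μ(k)/k for k where μ(k) ≠ 0 gives -57036343158881297864991132838495688289960443/6322010928083521557629041258308732498654937398 ≈ -0.0090. (PNT ⟺ this sum → 0 as n → ∞.)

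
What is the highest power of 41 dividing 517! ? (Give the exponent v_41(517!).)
v_41(517!) = 12

Legendre's formula: v_p(n!) = Σ_{k ≥ 1} ⌊n / p^k⌋. For p = 41, n = 517, the terms are:
  ⌊517/41^1⌋ = ⌊517/41⌋ = 12
(the next term ⌊517/41^2⌋ = 0, terminating the sum). Summing: v_41(517!) = 12 = 12.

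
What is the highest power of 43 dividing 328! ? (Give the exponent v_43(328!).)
v_43(328!) = 7

Legendre's formula: v_p(n!) = Σ_{k ≥ 1} ⌊n / p^k⌋. For p = 43, n = 328, the terms are:
  ⌊328/43^1⌋ = ⌊328/43⌋ = 7
(the next term ⌊328/43^2⌋ = 0, terminating the sum). Summing: v_43(328!) = 7 = 7.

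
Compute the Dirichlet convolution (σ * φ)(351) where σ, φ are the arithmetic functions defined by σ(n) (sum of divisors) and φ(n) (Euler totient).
(σ * φ)(351) = 2808

Divisors of 351: [1, 3, 9, 13, 27, 39, 117, 351]. For each d | 351:
  d = 1: σ(1) · φ(351/1) = 1 · 216 = 216
  d = 3: σ(3) · φ(351/3) = 4 · 72 = 288
  d = 9: σ(9) · φ(351/9) = 13 · 24 = 312
  d = 13: σ(13) · φ(351/13) = 14 · 18 = 252
  d = 27: σ(27) · φ(351/27) = 40 · 12 = 480
  d = 39: σ(39) · φ(351/39) = 56 · 6 = 336
  d = 117: σ(117) · φ(351/117) = 182 · 2 = 364
  d = 351: σ(351) · φ(351/351) = 560 · 1 = 560
Summing: (σ * φ)(351) = 216 + 288 + 312 + 252 + 480 + 336 + 364 + 560 = 2808.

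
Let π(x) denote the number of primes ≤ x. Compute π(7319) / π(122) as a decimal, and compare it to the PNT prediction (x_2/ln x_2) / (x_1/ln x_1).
π(7319)/π(122) = 932/30 ≈ 31.0667;  PNT prediction ≈ 32.3887.

π(122) = 30 and π(7319) = 932, so π(7319)/π(122) ≈ 31.0667. The PNT-predicted ratio is (7319/ln(7319)) / (122/ln(122)) ≈ 32.3887. The two agree to within a few percent, as expected.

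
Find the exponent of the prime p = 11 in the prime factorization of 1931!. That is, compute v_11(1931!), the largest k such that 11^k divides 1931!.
v_11(1931!) = 191

Legendre's formula: v_p(n!) = Σ_{k ≥ 1} ⌊n / p^k⌋. For p = 11, n = 1931, the terms are:
  ⌊1931/11^1⌋ = ⌊1931/11⌋ = 175
  ⌊1931/11^2⌋ = ⌊1931/121⌋ = 15
  ⌊1931/11^3⌋ = ⌊1931/1331⌋ = 1
(the next term ⌊1931/11^4⌋ = 0, terminating the sum). Summing: v_11(1931!) = 175 + 15 + 1 = 191.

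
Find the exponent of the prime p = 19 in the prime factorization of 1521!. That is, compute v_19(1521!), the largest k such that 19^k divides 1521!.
v_19(1521!) = 84

Legendre's formula: v_p(n!) = Σ_{k ≥ 1} ⌊n / p^k⌋. For p = 19, n = 1521, the terms are:
  ⌊1521/19^1⌋ = ⌊1521/19⌋ = 80
  ⌊1521/19^2⌋ = ⌊1521/361⌋ = 4
(the next term ⌊1521/19^3⌋ = 0, terminating the sum). Summing: v_19(1521!) = 80 + 4 = 84.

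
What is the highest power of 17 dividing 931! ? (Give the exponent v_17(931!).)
v_17(931!) = 57

Legendre's formula: v_p(n!) = Σ_{k ≥ 1} ⌊n / p^k⌋. For p = 17, n = 931, the terms are:
  ⌊931/17^1⌋ = ⌊931/17⌋ = 54
  ⌊931/17^2⌋ = ⌊931/289⌋ = 3
(the next term ⌊931/17^3⌋ = 0, terminating the sum). Summing: v_17(931!) = 54 + 3 = 57.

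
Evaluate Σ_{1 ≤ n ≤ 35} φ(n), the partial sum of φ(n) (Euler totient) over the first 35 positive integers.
Σ_{n ≤ 35} φ(n) = 384

Compute φ(n) for each 1 ≤ n ≤ 35: φ(1) = 1, φ(2) = 1, φ(3) = 2, φ(4) = 2, φ(5) = 4, φ(6) = 2, φ(7) = 6, φ(8) = 4, φ(9) = 6, φ(10) = 4, φ(11) = 10, φ(12) = 4, φ(13) = 12, φ(14) = 6, φ(15) = 8, φ(16) = 8, φ(17) = 16, φ(18) = 6, φ(19) = 18, φ(20) = 8, φ(21) = 12, φ(22) = 10, φ(23) = 22, φ(24) = 8, φ(25) = 20, φ(26) = 12, φ(27) = 18, φ(28) = 12, φ(29) = 28, φ(30) = 8, φ(31) = 30, φ(32) = 16, φ(33) = 20, φ(34) = 16, φ(35) = 24. Summing all 35 values: 384. (Average order: Σ_{n ≤ x} φ(n) ~ (3/π²) x². For x = 35, (3/π²)·35² ≈ 372.36.)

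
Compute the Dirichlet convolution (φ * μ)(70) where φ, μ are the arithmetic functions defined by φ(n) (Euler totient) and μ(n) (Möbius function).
(φ * μ)(70) = 0

Divisors of 70: [1, 2, 5, 7, 10, 14, 35, 70]. For each d | 70:
  d = 1: φ(1) · μ(70/1) = 1 · -1 = -1
  d = 2: φ(2) · μ(70/2) = 1 · 1 = 1
  d = 5: φ(5) · μ(70/5) = 4 · 1 = 4
  d = 7: φ(7) · μ(70/7) = 6 · 1 = 6
  d = 10: φ(10) · μ(70/10) = 4 · -1 = -4
  d = 14: φ(14) · μ(70/14) = 6 · -1 = -6
  d = 35: φ(35) · μ(70/35) = 24 · -1 = -24
  d = 70: φ(70) · μ(70/70) = 24 · 1 = 24
Summing: (φ * μ)(70) = -1 + 1 + 4 + 6 + -4 + -6 + -24 + 24 = 0.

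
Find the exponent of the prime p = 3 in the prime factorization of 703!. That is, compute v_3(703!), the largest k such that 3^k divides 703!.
v_3(703!) = 348

Legendre's formula: v_p(n!) = Σ_{k ≥ 1} ⌊n / p^k⌋. For p = 3, n = 703, the terms are:
  ⌊703/3^1⌋ = ⌊703/3⌋ = 234
  ⌊703/3^2⌋ = ⌊703/9⌋ = 78
  ⌊703/3^3⌋ = ⌊703/27⌋ = 26
  ⌊703/3^4⌋ = ⌊703/81⌋ = 8
  ⌊703/3^5⌋ = ⌊703/243⌋ = 2
(the next term ⌊703/3^6⌋ = 0, terminating the sum). Summing: v_3(703!) = 234 + 78 + 26 + 8 + 2 = 348.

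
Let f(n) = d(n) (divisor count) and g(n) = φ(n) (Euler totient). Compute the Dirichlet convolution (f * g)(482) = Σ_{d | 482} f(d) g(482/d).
(d * φ)(482) = 726

Divisors of 482: [1, 2, 241, 482]. For each d | 482:
  d = 1: d(1) · φ(482/1) = 1 · 240 = 240
  d = 2: d(2) · φ(482/2) = 2 · 240 = 480
  d = 241: d(241) · φ(482/241) = 2 · 1 = 2
  d = 482: d(482) · φ(482/482) = 4 · 1 = 4
Summing: (d * φ)(482) = 240 + 480 + 2 + 4 = 726.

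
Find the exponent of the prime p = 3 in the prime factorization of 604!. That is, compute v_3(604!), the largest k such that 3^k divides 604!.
v_3(604!) = 299

Legendre's formula: v_p(n!) = Σ_{k ≥ 1} ⌊n / p^k⌋. For p = 3, n = 604, the terms are:
  ⌊604/3^1⌋ = ⌊604/3⌋ = 201
  ⌊604/3^2⌋ = ⌊604/9⌋ = 67
  ⌊604/3^3⌋ = ⌊604/27⌋ = 22
  ⌊604/3^4⌋ = ⌊604/81⌋ = 7
  ⌊604/3^5⌋ = ⌊604/243⌋ = 2
(the next term ⌊604/3^6⌋ = 0, terminating the sum). Summing: v_3(604!) = 201 + 67 + 22 + 7 + 2 = 299.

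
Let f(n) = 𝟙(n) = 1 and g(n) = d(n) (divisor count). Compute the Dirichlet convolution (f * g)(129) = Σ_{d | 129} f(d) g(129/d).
(𝟙 * d)(129) = 9

Divisors of 129: [1, 3, 43, 129]. For each d | 129:
  d = 1: 𝟙(1) · d(129/1) = 1 · 4 = 4
  d = 3: 𝟙(3) · d(129/3) = 1 · 2 = 2
  d = 43: 𝟙(43) · d(129/43) = 1 · 2 = 2
  d = 129: 𝟙(129) · d(129/129) = 1 · 1 = 1
Summing: (𝟙 * d)(129) = 4 + 2 + 2 + 1 = 9.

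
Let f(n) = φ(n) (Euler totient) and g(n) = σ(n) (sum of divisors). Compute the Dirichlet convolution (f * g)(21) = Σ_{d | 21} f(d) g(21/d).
(φ * σ)(21) = 84

Divisors of 21: [1, 3, 7, 21]. For each d | 21:
  d = 1: φ(1) · σ(21/1) = 1 · 32 = 32
  d = 3: φ(3) · σ(21/3) = 2 · 8 = 16
  d = 7: φ(7) · σ(21/7) = 6 · 4 = 24
  d = 21: φ(21) · σ(21/21) = 12 · 1 = 12
Summing: (φ * σ)(21) = 32 + 16 + 24 + 12 = 84.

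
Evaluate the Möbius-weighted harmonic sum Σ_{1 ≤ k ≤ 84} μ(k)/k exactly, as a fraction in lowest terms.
Σ μ(k)/k = -223590076836035175208867029720/8902150522975861711854133933093

Values of μ(k) for 1 ≤ k ≤ 84: μ(1) = 1, μ(2) = -1, μ(3) = -1, μ(5) = -1, μ(6) = 1, μ(7) = -1, μ(10) = 1, μ(11) = -1, μ(13) = -1, μ(14) = 1, μ(15) = 1, μ(17) = -1, μ(19) = -1, μ(21) = 1, μ(22) = 1, μ(23) = -1, μ(26) = 1, μ(29) = -1, μ(30) = -1, μ(31) = -1, μ(33) = 1, μ(34) = 1, μ(35) = 1, μ(37) = -1, μ(38) = 1, μ(39) = 1, μ(41) = -1, μ(42) = -1, μ(43) = -1, μ(46) = 1, μ(47) = -1, μ(51) = 1, μ(53) = -1, μ(55) = 1, μ(57) = 1, μ(58) = 1, μ(59) = -1, μ(61) = -1, μ(62) = 1, μ(65) = 1, μ(66) = -1, μ(67) = -1, μ(69) = 1, μ(70) = -1, μ(71) = -1, μ(73) = -1, μ(74) = 1, μ(77) = 1, μ(78) = -1, μ(79) = -1, μ(82) = 1, μ(83) = -1, with μ = 0 on non-squarefree integers. Summing μ(k)/k for k where μ(k) ≠ 0 gives -223590076836035175208867029720/8902150522975861711854133933093 ≈ -0.0251. (PNT ⟺ this sum → 0 as n → ∞.)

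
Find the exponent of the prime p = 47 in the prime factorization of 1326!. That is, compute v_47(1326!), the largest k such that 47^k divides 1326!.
v_47(1326!) = 28

Legendre's formula: v_p(n!) = Σ_{k ≥ 1} ⌊n / p^k⌋. For p = 47, n = 1326, the terms are:
  ⌊1326/47^1⌋ = ⌊1326/47⌋ = 28
(the next term ⌊1326/47^2⌋ = 0, terminating the sum). Summing: v_47(1326!) = 28 = 28.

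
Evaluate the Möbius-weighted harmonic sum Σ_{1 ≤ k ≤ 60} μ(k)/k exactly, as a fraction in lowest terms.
Σ μ(k)/k = 15620172904808488514/961380175077106319535

Values of μ(k) for 1 ≤ k ≤ 60: μ(1) = 1, μ(2) = -1, μ(3) = -1, μ(5) = -1, μ(6) = 1, μ(7) = -1, μ(10) = 1, μ(11) = -1, μ(13) = -1, μ(14) = 1, μ(15) = 1, μ(17) = -1, μ(19) = -1, μ(21) = 1, μ(22) = 1, μ(23) = -1, μ(26) = 1, μ(29) = -1, μ(30) = -1, μ(31) = -1, μ(33) = 1, μ(34) = 1, μ(35) = 1, μ(37) = -1, μ(38) = 1, μ(39) = 1, μ(41) = -1, μ(42) = -1, μ(43) = -1, μ(46) = 1, μ(47) = -1, μ(51) = 1, μ(53) = -1, μ(55) = 1, μ(57) = 1, μ(58) = 1, μ(59) = -1, with μ = 0 on non-squarefree integers. Summing μ(k)/k for k where μ(k) ≠ 0 gives 15620172904808488514/961380175077106319535 ≈ 0.0162. (PNT ⟺ this sum → 0 as n → ∞.)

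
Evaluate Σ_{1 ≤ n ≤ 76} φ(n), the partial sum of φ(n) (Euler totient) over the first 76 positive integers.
Σ_{n ≤ 76} φ(n) = 1772

Compute φ(n) for each 1 ≤ n ≤ 76: φ(1) = 1, φ(2) = 1, φ(3) = 2, φ(4) = 2, φ(5) = 4, φ(6) = 2, φ(7) = 6, φ(8) = 4, φ(9) = 6, φ(10) = 4, φ(11) = 10, φ(12) = 4, φ(13) = 12, φ(14) = 6, φ(15) = 8, φ(16) = 8, φ(17) = 16, φ(18) = 6, φ(19) = 18, φ(20) = 8, φ(21) = 12, φ(22) = 10, φ(23) = 22, φ(24) = 8, φ(25) = 20, φ(26) = 12, φ(27) = 18, φ(28) = 12, φ(29) = 28, φ(30) = 8, φ(31) = 30, φ(32) = 16, φ(33) = 20, φ(34) = 16, φ(35) = 24, φ(36) = 12, φ(37) = 36, φ(38) = 18, φ(39) = 24, φ(40) = 16, φ(41) = 40, φ(42) = 12, φ(43) = 42, φ(44) = 20, φ(45) = 24, φ(46) = 22, φ(47) = 46, φ(48) = 16, φ(49) = 42, φ(50) = 20, φ(51) = 32, φ(52) = 24, φ(53) = 52, φ(54) = 18, φ(55) = 40, φ(56) = 24, φ(57) = 36, φ(58) = 28, φ(59) = 58, φ(60) = 16, φ(61) = 60, φ(62) = 30, φ(63) = 36, φ(64) = 32, φ(65) = 48, φ(66) = 20, φ(67) = 66, φ(68) = 32, φ(69) = 44, φ(70) = 24, φ(71) = 70, φ(72) = 24, φ(73) = 72, φ(74) = 36, φ(75) = 40, φ(76) = 36. Summing all 76 values: 1772. (Average order: Σ_{n ≤ x} φ(n) ~ (3/π²) x². For x = 76, (3/π²)·76² ≈ 1755.69.)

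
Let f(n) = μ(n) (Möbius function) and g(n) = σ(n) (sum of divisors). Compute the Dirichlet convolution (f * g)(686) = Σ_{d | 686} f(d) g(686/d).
(μ * σ)(686) = 686

Divisors of 686: [1, 2, 7, 14, 49, 98, 343, 686]. For each d | 686:
  d = 1: μ(1) · σ(686/1) = 1 · 1200 = 1200
  d = 2: μ(2) · σ(686/2) = -1 · 400 = -400
  d = 7: μ(7) · σ(686/7) = -1 · 171 = -171
  d = 14: μ(14) · σ(686/14) = 1 · 57 = 57
  d = 49: μ(49) · σ(686/49) = 0 · 24 = 0
  d = 98: μ(98) · σ(686/98) = 0 · 8 = 0
  d = 343: μ(343) · σ(686/343) = 0 · 3 = 0
  d = 686: μ(686) · σ(686/686) = 0 · 1 = 0
Summing: (μ * σ)(686) = 1200 + -400 + -171 + 57 + 0 + 0 + 0 + 0 = 686.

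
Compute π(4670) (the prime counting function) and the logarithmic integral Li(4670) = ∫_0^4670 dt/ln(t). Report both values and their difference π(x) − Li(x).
π(4670) = 631;  Li(4670) ≈ 645.38;  π(x) − Li(x) ≈ -14.38.

Direct count of primes ≤ 4670 gives π(4670) = 631. Numerical evaluation of the logarithmic integral gives Li(4670) ≈ 645.38. The difference π(x) − Li(x) ≈ -14.38 is typically negative for small/moderate x (Li(x) overestimates), though Littlewood's theorem shows this sign changes infinitely often.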